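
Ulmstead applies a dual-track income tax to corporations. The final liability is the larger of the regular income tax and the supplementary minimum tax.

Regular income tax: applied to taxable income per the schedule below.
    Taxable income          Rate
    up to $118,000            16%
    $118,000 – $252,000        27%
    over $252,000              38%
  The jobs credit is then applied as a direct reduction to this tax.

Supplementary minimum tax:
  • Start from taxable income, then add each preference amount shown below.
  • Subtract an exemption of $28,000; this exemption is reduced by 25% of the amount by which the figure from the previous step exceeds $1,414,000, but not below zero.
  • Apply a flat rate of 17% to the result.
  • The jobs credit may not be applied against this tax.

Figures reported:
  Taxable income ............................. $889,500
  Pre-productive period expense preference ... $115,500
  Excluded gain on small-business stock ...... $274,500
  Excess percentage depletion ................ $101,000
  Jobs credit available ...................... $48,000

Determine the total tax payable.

Regular income tax:
  $118,000 × 16% = $18,880
  $134,000 × 27% = $36,180
  $637,500 × 38% = $242,250
  → $297,310
  Less jobs credit $48,000 → $249,310

Supplementary minimum tax:
  Adjusted income: $889,500 + $115,500 + $274,500 + $101,000 = $1,380,500
  Exemption: $1,380,500 ≤ $1,414,000, so full $28,000 applies
  Base: $1,380,500 − $28,000 = $1,352,500
  $1,352,500 × 17% = $229,925

$249,310 > $229,925, so the regular income tax governs.

$249,310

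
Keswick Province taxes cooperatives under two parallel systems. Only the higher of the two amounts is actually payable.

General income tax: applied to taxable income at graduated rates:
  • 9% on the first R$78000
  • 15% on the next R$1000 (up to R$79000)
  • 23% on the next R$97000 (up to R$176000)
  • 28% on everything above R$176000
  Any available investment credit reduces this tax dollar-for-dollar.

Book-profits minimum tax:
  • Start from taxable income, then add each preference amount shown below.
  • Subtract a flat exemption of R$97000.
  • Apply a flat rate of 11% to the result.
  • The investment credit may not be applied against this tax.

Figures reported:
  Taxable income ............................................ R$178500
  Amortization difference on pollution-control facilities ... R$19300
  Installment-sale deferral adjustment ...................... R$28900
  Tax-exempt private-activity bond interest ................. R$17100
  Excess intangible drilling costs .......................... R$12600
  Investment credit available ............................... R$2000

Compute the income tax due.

General income tax:
  R$78000 × 9% = R$7020
  R$1000 × 15% = R$150
  R$97000 × 23% = R$22310
  R$2500 × 28% = R$700
  → R$30180
  Less investment credit R$2000 → R$28180

Book-profits minimum tax:
  Adjusted income: R$178500 + R$19300 + R$28900 + R$17100 + R$12600 = R$256400
  Less exemption R$97000 → base R$159400
  R$159400 × 11% = R$17534

R$28180 > R$17534, so the general income tax governs.

R$28180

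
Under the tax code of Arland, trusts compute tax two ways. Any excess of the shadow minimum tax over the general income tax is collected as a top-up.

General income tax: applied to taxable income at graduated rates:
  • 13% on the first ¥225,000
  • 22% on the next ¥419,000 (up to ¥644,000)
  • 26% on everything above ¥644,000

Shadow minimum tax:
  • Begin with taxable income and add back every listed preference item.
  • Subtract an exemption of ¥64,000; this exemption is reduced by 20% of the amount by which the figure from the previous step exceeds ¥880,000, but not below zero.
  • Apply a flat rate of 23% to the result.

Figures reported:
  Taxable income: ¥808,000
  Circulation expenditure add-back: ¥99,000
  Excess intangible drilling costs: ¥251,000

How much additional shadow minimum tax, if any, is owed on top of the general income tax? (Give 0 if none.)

General income tax:
  ¥225,000 × 13% = ¥29,250
  ¥419,000 × 22% = ¥92,180
  ¥164,000 × 26% = ¥42,640
  → ¥164,070

Shadow minimum tax:
  Adjusted income: ¥808,000 + ¥99,000 + ¥251,000 = ¥1,158,000
  Exemption: ¥64,000 − 20% × (¥1,158,000 − ¥880,000) = ¥64,000 − ¥55,600 = ¥8,400
  Base: ¥1,158,000 − ¥8,400 = ¥1,149,600
  ¥1,149,600 × 23% = ¥264,408

Excess of shadow minimum tax over general income tax: ¥264,408 − ¥164,070 = ¥100,338.

¥100,338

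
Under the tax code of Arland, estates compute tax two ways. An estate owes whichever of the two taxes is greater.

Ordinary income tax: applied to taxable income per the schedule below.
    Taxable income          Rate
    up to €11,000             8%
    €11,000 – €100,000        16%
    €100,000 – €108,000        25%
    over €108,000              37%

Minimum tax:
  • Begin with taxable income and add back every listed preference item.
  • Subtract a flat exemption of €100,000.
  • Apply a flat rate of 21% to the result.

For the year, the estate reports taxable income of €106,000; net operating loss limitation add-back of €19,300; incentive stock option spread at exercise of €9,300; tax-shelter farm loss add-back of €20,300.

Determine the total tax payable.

Ordinary income tax:
  €11,000 × 8% = €880
  €89,000 × 16% = €14,240
  €6,000 × 25% = €1,500
  → €16,620

Minimum tax:
  Adjusted income: €106,000 + €19,300 + €9,300 + €20,300 = €154,900
  Less exemption €100,000 → base €54,900
  €54,900 × 21% = €11,529

€16,620 > €11,529, so the ordinary income tax governs.

€16,620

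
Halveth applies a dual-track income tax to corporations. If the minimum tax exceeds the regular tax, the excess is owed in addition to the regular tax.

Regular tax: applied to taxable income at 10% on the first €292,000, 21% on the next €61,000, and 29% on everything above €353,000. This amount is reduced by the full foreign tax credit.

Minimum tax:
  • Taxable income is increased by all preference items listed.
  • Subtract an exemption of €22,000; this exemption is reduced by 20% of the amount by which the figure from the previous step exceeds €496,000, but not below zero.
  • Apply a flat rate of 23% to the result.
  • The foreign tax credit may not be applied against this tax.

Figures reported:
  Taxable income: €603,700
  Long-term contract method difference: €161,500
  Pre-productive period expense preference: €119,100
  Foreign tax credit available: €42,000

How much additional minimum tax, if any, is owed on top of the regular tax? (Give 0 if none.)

€130,676

Regular tax:
  €292,000 × 10% = €29,200
  €61,000 × 21% = €12,810
  €250,700 × 29% = €72,703
  → €114,713
  Less foreign tax credit €42,000 → €72,713

Minimum tax:
  Adjusted income: €603,700 + €161,500 + €119,100 = €884,300
  Exemption: 20% × (€884,300 − €496,000) = €77,660 ≥ €22,000, so the exemption is fully phased out
  Base: €884,300 − €0 = €884,300
  €884,300 × 23% = €203,389

Excess of minimum tax over regular tax: €203,389 − €72,713 = €130,676.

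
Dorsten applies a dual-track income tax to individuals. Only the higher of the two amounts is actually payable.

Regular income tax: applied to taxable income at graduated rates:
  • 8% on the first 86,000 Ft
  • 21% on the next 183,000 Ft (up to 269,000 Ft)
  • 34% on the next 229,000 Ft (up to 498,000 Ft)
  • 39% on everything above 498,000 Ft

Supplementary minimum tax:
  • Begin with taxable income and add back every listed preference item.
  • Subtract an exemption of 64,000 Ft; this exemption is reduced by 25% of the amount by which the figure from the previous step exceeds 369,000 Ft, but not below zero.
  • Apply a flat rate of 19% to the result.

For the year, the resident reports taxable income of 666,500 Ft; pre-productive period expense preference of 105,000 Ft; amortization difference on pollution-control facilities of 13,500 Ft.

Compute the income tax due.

Supplementary minimum tax:
  Adjusted income: 666,500 Ft + 105,000 Ft + 13,500 Ft = 785,000 Ft
  Exemption: 25% × (785,000 Ft − 369,000 Ft) = 104,000 Ft ≥ 64,000 Ft, so the exemption is fully phased out
  Base: 785,000 Ft − 0 Ft = 785,000 Ft
  785,000 Ft × 19% = 149,150 Ft

Regular income tax:
  86,000 Ft × 8% = 6,880 Ft
  183,000 Ft × 21% = 38,430 Ft
  229,000 Ft × 34% = 77,860 Ft
  168,500 Ft × 39% = 65,715 Ft
  → 188,885 Ft

188,885 Ft > 149,150 Ft, so the regular income tax governs.

188,885 Ft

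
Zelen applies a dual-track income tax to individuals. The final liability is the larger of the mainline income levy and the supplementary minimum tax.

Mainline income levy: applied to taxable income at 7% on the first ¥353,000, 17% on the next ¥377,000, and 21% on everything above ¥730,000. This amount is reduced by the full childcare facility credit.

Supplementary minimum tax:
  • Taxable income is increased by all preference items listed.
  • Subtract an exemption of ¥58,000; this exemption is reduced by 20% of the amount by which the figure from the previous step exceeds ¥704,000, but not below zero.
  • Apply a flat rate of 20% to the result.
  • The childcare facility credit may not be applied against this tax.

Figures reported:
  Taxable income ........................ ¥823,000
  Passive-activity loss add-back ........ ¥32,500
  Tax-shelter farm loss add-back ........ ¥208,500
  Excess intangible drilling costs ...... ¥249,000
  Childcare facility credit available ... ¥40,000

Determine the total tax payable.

¥262,600

Supplementary minimum tax:
  Adjusted income: ¥823,000 + ¥32,500 + ¥208,500 + ¥249,000 = ¥1,313,000
  Exemption: 20% × (¥1,313,000 − ¥704,000) = ¥121,800 ≥ ¥58,000, so the exemption is fully phased out
  Base: ¥1,313,000 − ¥0 = ¥1,313,000
  ¥1,313,000 × 20% = ¥262,600

Mainline income levy:
  ¥353,000 × 7% = ¥24,710
  ¥377,000 × 17% = ¥64,090
  ¥93,000 × 21% = ¥19,530
  → ¥108,330
  Less childcare facility credit ¥40,000 → ¥68,330

¥262,600 > ¥68,330, so the supplementary minimum tax is the binding amount.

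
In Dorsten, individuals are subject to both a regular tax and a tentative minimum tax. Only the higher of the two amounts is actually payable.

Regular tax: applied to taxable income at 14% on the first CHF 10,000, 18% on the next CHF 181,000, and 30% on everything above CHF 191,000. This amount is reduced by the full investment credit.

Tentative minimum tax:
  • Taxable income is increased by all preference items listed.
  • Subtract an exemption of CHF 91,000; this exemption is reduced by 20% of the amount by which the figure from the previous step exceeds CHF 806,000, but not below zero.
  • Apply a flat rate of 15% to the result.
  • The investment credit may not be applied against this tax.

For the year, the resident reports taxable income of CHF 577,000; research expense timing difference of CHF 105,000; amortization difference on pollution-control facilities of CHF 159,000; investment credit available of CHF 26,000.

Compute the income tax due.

Tentative minimum tax:
  Adjusted income: CHF 577,000 + CHF 105,000 + CHF 159,000 = CHF 841,000
  Exemption: CHF 91,000 − 20% × (CHF 841,000 − CHF 806,000) = CHF 91,000 − CHF 7,000 = CHF 84,000
  Base: CHF 841,000 − CHF 84,000 = CHF 757,000
  CHF 757,000 × 15% = CHF 113,550

Regular tax:
  CHF 10,000 × 14% = CHF 1,400
  CHF 181,000 × 18% = CHF 32,580
  CHF 386,000 × 30% = CHF 115,800
  → CHF 149,780
  Less investment credit CHF 26,000 → CHF 123,780

CHF 123,780 > CHF 113,550, so the regular tax governs.

CHF 123,780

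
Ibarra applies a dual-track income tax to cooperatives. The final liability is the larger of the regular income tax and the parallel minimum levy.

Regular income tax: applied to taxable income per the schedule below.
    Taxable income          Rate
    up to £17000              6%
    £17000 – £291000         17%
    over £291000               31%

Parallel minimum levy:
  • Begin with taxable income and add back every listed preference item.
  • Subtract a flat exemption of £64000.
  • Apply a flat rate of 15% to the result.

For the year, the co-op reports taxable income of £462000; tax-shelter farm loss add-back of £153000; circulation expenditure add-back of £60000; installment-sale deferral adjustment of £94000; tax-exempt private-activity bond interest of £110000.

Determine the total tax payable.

£122250

Regular income tax:
  £17000 × 6% = £1020
  £274000 × 17% = £46580
  £171000 × 31% = £53010
  → £100610

Parallel minimum levy:
  Adjusted income: £462000 + £153000 + £60000 + £94000 + £110000 = £879000
  Less exemption £64000 → base £815000
  £815000 × 15% = £122250

£122250 > £100610, so the parallel minimum levy is the binding amount.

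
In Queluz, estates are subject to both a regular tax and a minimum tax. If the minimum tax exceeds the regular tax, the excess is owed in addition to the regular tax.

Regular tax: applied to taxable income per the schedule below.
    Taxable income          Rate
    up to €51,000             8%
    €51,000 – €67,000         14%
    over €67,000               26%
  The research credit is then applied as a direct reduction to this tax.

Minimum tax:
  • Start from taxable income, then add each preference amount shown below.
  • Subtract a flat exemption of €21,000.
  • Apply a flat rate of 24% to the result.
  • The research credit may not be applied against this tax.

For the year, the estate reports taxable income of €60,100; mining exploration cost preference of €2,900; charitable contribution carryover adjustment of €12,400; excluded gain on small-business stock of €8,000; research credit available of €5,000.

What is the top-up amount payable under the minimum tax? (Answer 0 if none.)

€14,622

Regular tax:
  €51,000 × 8% = €4,080
  €9,100 × 14% = €1,274
  → €5,354
  Less research credit €5,000 → €354

Minimum tax:
  Adjusted income: €60,100 + €2,900 + €12,400 + €8,000 = €83,400
  Less exemption €21,000 → base €62,400
  €62,400 × 24% = €14,976

Excess of minimum tax over regular tax: €14,976 − €354 = €14,622.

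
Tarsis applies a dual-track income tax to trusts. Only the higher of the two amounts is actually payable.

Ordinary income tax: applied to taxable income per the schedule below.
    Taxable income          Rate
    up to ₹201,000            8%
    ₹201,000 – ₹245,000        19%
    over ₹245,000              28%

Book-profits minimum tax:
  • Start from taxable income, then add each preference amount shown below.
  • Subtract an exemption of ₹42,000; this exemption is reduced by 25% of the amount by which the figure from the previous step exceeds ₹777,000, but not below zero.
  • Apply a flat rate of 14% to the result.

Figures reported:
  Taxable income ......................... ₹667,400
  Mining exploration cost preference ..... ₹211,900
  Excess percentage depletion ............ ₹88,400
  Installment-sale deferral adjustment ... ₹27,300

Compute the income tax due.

₹142,712

Book-profits minimum tax:
  Adjusted income: ₹667,400 + ₹211,900 + ₹88,400 + ₹27,300 = ₹995,000
  Exemption: 25% × (₹995,000 − ₹777,000) = ₹54,500 ≥ ₹42,000, so the exemption is fully phased out
  Base: ₹995,000 − ₹0 = ₹995,000
  ₹995,000 × 14% = ₹139,300

Ordinary income tax:
  ₹201,000 × 8% = ₹16,080
  ₹44,000 × 19% = ₹8,360
  ₹422,400 × 28% = ₹118,272
  → ₹142,712

₹142,712 > ₹139,300, so the ordinary income tax governs.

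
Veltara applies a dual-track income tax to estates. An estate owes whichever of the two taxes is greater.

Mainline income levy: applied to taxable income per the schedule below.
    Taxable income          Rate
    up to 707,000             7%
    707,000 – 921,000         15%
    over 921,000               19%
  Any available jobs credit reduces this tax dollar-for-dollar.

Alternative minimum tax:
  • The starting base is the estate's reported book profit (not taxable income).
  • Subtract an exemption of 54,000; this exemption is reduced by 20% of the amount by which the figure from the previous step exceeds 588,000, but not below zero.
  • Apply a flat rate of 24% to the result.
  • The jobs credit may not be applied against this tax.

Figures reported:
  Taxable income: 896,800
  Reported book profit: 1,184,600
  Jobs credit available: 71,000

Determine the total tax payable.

Mainline income levy:
  707,000 × 7% = 49,490
  189,800 × 15% = 28,470
  → 77,960
  Less jobs credit 71,000 → 6,960

Alternative minimum tax:
  Base (reported book profit): 1,184,600
  Exemption: 20% × (1,184,600 − 588,000) = 119,320 ≥ 54,000, so the exemption is fully phased out
  Base: 1,184,600 − 0 = 1,184,600
  1,184,600 × 24% = 284,304

284,304 > 6,960, so the alternative minimum tax is the binding amount.

284,304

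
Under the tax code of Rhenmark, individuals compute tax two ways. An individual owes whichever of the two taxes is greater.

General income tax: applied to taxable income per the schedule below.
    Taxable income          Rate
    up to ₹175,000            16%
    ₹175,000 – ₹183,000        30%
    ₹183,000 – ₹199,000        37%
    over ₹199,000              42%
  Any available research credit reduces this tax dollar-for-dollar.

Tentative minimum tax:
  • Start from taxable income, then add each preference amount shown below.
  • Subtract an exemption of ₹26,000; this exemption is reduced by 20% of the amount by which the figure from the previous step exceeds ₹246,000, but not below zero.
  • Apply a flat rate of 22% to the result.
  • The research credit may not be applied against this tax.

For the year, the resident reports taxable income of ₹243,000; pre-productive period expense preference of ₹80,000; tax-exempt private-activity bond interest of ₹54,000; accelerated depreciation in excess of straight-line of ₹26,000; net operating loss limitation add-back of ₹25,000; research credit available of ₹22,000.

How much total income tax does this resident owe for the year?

General income tax:
  ₹175,000 × 16% = ₹28,000
  ₹8,000 × 30% = ₹2,400
  ₹16,000 × 37% = ₹5,920
  ₹44,000 × 42% = ₹18,480
  → ₹54,800
  Less research credit ₹22,000 → ₹32,800

Tentative minimum tax:
  Adjusted income: ₹243,000 + ₹80,000 + ₹54,000 + ₹26,000 + ₹25,000 = ₹428,000
  Exemption: 20% × (₹428,000 − ₹246,000) = ₹36,400 ≥ ₹26,000, so the exemption is fully phased out
  Base: ₹428,000 − ₹0 = ₹428,000
  ₹428,000 × 22% = ₹94,160

₹94,160 > ₹32,800, so the tentative minimum tax is the binding amount.

₹94,160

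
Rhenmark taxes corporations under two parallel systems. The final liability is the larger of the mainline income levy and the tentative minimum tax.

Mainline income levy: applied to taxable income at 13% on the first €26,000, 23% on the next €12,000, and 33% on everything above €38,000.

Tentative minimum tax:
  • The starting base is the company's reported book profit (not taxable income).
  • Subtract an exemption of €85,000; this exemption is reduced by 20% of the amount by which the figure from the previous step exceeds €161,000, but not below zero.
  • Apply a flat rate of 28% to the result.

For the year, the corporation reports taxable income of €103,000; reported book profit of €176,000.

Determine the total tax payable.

Tentative minimum tax:
  Base (reported book profit): €176,000
  Exemption: €85,000 − 20% × (€176,000 − €161,000) = €85,000 − €3,000 = €82,000
  Base: €176,000 − €82,000 = €94,000
  €94,000 × 28% = €26,320

Mainline income levy:
  €26,000 × 13% = €3,380
  €12,000 × 23% = €2,760
  €65,000 × 33% = €21,450
  → €27,590

€27,590 > €26,320, so the mainline income levy governs.

€27,590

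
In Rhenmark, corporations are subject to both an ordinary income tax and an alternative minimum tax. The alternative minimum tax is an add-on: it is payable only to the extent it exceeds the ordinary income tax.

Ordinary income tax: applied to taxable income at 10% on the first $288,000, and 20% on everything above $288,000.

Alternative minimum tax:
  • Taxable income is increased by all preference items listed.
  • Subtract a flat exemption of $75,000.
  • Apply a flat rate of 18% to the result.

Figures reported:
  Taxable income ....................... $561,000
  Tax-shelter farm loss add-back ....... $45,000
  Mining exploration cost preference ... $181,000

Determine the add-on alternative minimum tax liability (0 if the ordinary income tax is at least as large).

Alternative minimum tax:
  Adjusted income: $561,000 + $45,000 + $181,000 = $787,000
  Less exemption $75,000 → base $712,000
  $712,000 × 18% = $128,160

Ordinary income tax:
  $288,000 × 10% = $28,800
  $273,000 × 20% = $54,600
  → $83,400

Excess of alternative minimum tax over ordinary income tax: $128,160 − $83,400 = $44,760.

$44,760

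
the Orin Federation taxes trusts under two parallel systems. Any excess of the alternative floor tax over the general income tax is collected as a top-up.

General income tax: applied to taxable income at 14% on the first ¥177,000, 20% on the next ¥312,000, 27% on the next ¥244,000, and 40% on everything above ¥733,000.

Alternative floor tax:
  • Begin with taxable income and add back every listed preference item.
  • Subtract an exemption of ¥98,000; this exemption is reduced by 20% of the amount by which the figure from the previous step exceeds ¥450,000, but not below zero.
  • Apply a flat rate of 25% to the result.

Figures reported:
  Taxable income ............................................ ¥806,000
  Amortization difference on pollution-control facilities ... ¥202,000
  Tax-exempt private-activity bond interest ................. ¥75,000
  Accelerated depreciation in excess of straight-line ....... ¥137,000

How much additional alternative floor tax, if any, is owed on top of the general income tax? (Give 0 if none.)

General income tax:
  ¥177,000 × 14% = ¥24,780
  ¥312,000 × 20% = ¥62,400
  ¥244,000 × 27% = ¥65,880
  ¥73,000 × 40% = ¥29,200
  → ¥182,260

Alternative floor tax:
  Adjusted income: ¥806,000 + ¥202,000 + ¥75,000 + ¥137,000 = ¥1,220,000
  Exemption: 20% × (¥1,220,000 − ¥450,000) = ¥154,000 ≥ ¥98,000, so the exemption is fully phased out
  Base: ¥1,220,000 − ¥0 = ¥1,220,000
  ¥1,220,000 × 25% = ¥305,000

Excess of alternative floor tax over general income tax: ¥305,000 − ¥182,260 = ¥122,740.

¥122,740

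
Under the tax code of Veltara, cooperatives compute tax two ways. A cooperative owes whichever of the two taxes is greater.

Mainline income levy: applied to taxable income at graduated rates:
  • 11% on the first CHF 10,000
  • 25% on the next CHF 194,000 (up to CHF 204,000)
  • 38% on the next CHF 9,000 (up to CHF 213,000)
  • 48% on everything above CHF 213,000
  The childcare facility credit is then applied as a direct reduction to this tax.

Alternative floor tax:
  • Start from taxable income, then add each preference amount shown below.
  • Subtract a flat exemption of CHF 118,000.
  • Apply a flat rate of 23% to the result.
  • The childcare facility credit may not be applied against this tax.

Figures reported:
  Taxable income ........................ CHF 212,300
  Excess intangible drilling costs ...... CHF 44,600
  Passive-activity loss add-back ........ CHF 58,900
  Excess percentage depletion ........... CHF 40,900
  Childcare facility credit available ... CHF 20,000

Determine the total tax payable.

Mainline income levy:
  CHF 10,000 × 11% = CHF 1,100
  CHF 194,000 × 25% = CHF 48,500
  CHF 8,300 × 38% = CHF 3,154
  → CHF 52,754
  Less childcare facility credit CHF 20,000 → CHF 32,754

Alternative floor tax:
  Adjusted income: CHF 212,300 + CHF 44,600 + CHF 58,900 + CHF 40,900 = CHF 356,700
  Less exemption CHF 118,000 → base CHF 238,700
  CHF 238,700 × 23% = CHF 54,901

CHF 54,901 > CHF 32,754, so the alternative floor tax is the binding amount.

CHF 54,901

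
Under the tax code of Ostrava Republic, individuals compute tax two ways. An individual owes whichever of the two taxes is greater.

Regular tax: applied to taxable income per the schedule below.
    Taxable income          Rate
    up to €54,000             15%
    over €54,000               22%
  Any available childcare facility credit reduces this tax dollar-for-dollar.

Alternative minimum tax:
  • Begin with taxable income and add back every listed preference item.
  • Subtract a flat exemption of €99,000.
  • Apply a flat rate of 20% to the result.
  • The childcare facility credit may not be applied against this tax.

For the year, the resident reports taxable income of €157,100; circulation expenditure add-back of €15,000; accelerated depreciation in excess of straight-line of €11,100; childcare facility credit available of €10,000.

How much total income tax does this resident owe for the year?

Alternative minimum tax:
  Adjusted income: €157,100 + €15,000 + €11,100 = €183,200
  Less exemption €99,000 → base €84,200
  €84,200 × 20% = €16,840

Regular tax:
  €54,000 × 15% = €8,100
  €103,100 × 22% = €22,682
  → €30,782
  Less childcare facility credit €10,000 → €20,782

€20,782 > €16,840, so the regular tax governs.

€20,782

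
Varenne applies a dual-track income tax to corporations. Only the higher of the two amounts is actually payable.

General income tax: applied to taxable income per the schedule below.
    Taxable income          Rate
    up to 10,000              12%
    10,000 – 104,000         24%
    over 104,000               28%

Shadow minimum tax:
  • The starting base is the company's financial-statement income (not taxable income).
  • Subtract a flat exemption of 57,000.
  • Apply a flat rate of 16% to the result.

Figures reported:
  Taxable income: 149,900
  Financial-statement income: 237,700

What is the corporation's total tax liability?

36,612

General income tax:
  10,000 × 12% = 1,200
  94,000 × 24% = 22,560
  45,900 × 28% = 12,852
  → 36,612

Shadow minimum tax:
  Base (financial-statement income): 237,700
  Less exemption 57,000 → base 180,700
  180,700 × 16% = 28,912

36,612 > 28,912, so the general income tax governs.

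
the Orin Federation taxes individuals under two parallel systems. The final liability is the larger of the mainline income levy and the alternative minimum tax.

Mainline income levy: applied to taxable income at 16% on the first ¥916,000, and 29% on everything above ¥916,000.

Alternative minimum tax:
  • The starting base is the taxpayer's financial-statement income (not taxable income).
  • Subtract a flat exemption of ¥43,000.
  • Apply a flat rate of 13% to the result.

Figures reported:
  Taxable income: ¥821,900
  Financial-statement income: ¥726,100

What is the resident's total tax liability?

¥131,504

Mainline income levy:
  ¥821,900 × 16% = ¥131,504

Alternative minimum tax:
  Base (financial-statement income): ¥726,100
  Less exemption ¥43,000 → base ¥683,100
  ¥683,100 × 13% = ¥88,803

¥131,504 > ¥88,803, so the mainline income levy governs.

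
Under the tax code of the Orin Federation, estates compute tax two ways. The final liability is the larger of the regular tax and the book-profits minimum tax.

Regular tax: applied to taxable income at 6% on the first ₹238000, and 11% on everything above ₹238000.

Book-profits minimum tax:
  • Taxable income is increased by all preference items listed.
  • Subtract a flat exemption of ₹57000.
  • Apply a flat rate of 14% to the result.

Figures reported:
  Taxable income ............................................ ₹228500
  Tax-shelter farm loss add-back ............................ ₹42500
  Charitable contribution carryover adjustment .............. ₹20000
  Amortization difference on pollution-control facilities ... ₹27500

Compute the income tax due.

₹36610

Book-profits minimum tax:
  Adjusted income: ₹228500 + ₹42500 + ₹20000 + ₹27500 = ₹318500
  Less exemption ₹57000 → base ₹261500
  ₹261500 × 14% = ₹36610

Regular tax:
  ₹228500 × 6% = ₹13710

₹36610 > ₹13710, so the book-profits minimum tax is the binding amount.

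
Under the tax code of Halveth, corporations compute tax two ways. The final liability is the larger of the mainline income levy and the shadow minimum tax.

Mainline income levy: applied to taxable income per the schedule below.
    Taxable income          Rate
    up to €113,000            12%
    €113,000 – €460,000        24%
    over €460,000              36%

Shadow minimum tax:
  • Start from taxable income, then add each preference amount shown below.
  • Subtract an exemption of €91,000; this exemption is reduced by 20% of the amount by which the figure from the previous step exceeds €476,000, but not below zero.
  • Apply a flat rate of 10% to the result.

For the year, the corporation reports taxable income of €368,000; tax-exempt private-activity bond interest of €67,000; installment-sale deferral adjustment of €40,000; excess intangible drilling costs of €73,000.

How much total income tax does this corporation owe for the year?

€74,760

Shadow minimum tax:
  Adjusted income: €368,000 + €67,000 + €40,000 + €73,000 = €548,000
  Exemption: €91,000 − 20% × (€548,000 − €476,000) = €91,000 − €14,400 = €76,600
  Base: €548,000 − €76,600 = €471,400
  €471,400 × 10% = €47,140

Mainline income levy:
  €113,000 × 12% = €13,560
  €255,000 × 24% = €61,200
  → €74,760

€74,760 > €47,140, so the mainline income levy governs.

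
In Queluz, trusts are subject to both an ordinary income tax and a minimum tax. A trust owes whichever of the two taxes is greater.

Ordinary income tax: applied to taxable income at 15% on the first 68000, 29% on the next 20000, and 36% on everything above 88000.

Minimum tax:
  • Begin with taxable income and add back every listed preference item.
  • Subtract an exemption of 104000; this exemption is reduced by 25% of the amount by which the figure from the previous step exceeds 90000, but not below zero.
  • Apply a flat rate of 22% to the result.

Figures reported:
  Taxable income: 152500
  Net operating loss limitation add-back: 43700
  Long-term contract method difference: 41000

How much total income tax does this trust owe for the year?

39220

Minimum tax:
  Adjusted income: 152500 + 43700 + 41000 = 237200
  Exemption: 104000 − 25% × (237200 − 90000) = 104000 − 36800 = 67200
  Base: 237200 − 67200 = 170000
  170000 × 22% = 37400

Ordinary income tax:
  68000 × 15% = 10200
  20000 × 29% = 5800
  64500 × 36% = 23220
  → 39220

39220 > 37400, so the ordinary income tax governs.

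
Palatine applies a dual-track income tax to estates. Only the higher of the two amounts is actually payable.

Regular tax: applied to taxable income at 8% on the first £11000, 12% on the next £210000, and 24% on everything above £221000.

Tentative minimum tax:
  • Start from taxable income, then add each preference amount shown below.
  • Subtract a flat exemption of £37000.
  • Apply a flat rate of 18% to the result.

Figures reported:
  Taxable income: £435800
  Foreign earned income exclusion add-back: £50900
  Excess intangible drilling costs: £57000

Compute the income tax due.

Tentative minimum tax:
  Adjusted income: £435800 + £50900 + £57000 = £543700
  Less exemption £37000 → base £506700
  £506700 × 18% = £91206

Regular tax:
  £11000 × 8% = £880
  £210000 × 12% = £25200
  £214800 × 24% = £51552
  → £77632

£91206 > £77632, so the tentative minimum tax is the binding amount.

£91206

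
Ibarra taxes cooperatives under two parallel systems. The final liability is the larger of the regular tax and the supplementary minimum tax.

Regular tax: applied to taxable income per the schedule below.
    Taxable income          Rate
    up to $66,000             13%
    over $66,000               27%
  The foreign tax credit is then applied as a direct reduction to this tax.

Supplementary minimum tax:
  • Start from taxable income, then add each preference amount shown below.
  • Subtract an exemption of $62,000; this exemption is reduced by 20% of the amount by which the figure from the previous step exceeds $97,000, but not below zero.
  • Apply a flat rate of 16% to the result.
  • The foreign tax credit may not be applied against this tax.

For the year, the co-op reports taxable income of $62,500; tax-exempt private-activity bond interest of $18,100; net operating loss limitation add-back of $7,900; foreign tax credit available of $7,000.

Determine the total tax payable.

Regular tax:
  $62,500 × 13% = $8,125
  Less foreign tax credit $7,000 → $1,125

Supplementary minimum tax:
  Adjusted income: $62,500 + $18,100 + $7,900 = $88,500
  Exemption: $88,500 ≤ $97,000, so full $62,000 applies
  Base: $88,500 − $62,000 = $26,500
  $26,500 × 16% = $4,240

$4,240 > $1,125, so the supplementary minimum tax is the binding amount.

$4,240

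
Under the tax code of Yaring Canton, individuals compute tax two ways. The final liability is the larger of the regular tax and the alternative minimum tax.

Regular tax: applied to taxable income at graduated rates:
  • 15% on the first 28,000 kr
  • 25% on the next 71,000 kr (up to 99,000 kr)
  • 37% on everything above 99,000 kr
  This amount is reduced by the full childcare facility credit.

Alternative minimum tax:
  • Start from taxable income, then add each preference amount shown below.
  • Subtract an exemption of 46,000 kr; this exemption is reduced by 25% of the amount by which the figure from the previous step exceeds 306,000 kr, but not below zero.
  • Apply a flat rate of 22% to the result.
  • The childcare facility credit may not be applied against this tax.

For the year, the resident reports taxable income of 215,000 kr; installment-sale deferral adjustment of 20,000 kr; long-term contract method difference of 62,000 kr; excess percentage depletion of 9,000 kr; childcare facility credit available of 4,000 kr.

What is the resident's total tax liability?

60,870 kr

Alternative minimum tax:
  Adjusted income: 215,000 kr + 20,000 kr + 62,000 kr + 9,000 kr = 306,000 kr
  Exemption: 306,000 kr ≤ 306,000 kr, so full 46,000 kr applies
  Base: 306,000 kr − 46,000 kr = 260,000 kr
  260,000 kr × 22% = 57,200 kr

Regular tax:
  28,000 kr × 15% = 4,200 kr
  71,000 kr × 25% = 17,750 kr
  116,000 kr × 37% = 42,920 kr
  → 64,870 kr
  Less childcare facility credit 4,000 kr → 60,870 kr

60,870 kr > 57,200 kr, so the regular tax governs.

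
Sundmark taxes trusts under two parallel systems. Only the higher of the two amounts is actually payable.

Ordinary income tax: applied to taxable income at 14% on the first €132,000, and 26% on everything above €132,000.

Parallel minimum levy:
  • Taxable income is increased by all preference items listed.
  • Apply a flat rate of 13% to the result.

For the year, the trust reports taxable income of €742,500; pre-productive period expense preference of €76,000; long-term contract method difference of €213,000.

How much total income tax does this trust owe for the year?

€177,210

Parallel minimum levy:
  Adjusted income: €742,500 + €76,000 + €213,000 = €1,031,500
  €1,031,500 × 13% = €134,095

Ordinary income tax:
  €132,000 × 14% = €18,480
  €610,500 × 26% = €158,730
  → €177,210

€177,210 > €134,095, so the ordinary income tax governs.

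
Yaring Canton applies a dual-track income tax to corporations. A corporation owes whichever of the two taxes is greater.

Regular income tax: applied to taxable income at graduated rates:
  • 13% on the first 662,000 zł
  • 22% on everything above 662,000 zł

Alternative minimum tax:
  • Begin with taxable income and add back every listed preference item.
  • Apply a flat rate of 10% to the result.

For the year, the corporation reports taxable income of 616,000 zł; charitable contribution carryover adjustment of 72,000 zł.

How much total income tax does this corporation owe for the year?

80,080 zł

Regular income tax:
  616,000 zł × 13% = 80,080 zł

Alternative minimum tax:
  Adjusted income: 616,000 zł + 72,000 zł = 688,000 zł
  688,000 zł × 10% = 68,800 zł

80,080 zł > 68,800 zł, so the regular income tax governs.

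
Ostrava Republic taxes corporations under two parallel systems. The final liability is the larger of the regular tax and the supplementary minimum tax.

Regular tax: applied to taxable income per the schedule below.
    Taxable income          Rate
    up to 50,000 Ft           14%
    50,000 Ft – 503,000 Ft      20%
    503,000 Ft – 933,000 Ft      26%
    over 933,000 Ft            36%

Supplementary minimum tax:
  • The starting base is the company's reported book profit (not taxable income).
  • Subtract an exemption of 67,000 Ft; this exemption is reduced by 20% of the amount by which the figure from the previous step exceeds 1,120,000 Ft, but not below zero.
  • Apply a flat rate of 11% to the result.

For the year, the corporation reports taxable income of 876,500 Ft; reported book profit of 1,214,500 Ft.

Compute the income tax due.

Regular tax:
  50,000 Ft × 14% = 7,000 Ft
  453,000 Ft × 20% = 90,600 Ft
  373,500 Ft × 26% = 97,110 Ft
  → 194,710 Ft

Supplementary minimum tax:
  Base (reported book profit): 1,214,500 Ft
  Exemption: 67,000 Ft − 20% × (1,214,500 Ft − 1,120,000 Ft) = 67,000 Ft − 18,900 Ft = 48,100 Ft
  Base: 1,214,500 Ft − 48,100 Ft = 1,166,400 Ft
  1,166,400 Ft × 11% = 128,304 Ft

194,710 Ft > 128,304 Ft, so the regular tax governs.

194,710 Ft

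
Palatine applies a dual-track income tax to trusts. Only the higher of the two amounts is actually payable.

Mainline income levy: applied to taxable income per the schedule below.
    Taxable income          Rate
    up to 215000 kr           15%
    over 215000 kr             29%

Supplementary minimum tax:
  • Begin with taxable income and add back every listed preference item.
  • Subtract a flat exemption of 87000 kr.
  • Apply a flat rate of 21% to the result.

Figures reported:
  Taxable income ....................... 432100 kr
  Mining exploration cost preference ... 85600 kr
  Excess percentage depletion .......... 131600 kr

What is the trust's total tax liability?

Mainline income levy:
  215000 kr × 15% = 32250 kr
  217100 kr × 29% = 62959 kr
  → 95209 kr

Supplementary minimum tax:
  Adjusted income: 432100 kr + 85600 kr + 131600 kr = 649300 kr
  Less exemption 87000 kr → base 562300 kr
  562300 kr × 21% = 118083 kr

118083 kr > 95209 kr, so the supplementary minimum tax is the binding amount.

118083 kr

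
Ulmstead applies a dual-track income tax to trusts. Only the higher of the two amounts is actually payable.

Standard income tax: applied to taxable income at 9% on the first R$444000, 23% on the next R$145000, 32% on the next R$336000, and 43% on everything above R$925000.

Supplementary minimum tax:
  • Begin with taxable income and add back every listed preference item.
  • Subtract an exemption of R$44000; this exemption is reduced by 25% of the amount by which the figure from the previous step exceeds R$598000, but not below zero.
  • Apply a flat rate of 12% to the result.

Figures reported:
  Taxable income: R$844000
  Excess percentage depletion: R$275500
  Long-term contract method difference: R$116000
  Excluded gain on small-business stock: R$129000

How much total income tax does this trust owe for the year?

Supplementary minimum tax:
  Adjusted income: R$844000 + R$275500 + R$116000 + R$129000 = R$1364500
  Exemption: 25% × (R$1364500 − R$598000) = R$191625 ≥ R$44000, so the exemption is fully phased out
  Base: R$1364500 − R$0 = R$1364500
  R$1364500 × 12% = R$163740

Standard income tax:
  R$444000 × 9% = R$39960
  R$145000 × 23% = R$33350
  R$255000 × 32% = R$81600
  → R$154910

R$163740 > R$154910, so the supplementary minimum tax is the binding amount.

R$163740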